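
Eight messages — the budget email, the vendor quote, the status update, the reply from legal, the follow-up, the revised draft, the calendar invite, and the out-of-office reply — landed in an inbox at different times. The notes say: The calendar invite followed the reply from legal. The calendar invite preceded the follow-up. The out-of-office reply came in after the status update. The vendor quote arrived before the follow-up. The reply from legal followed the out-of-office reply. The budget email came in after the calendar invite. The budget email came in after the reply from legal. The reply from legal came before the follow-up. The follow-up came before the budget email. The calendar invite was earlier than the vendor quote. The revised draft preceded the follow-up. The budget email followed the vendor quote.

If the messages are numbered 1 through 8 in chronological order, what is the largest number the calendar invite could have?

5

The calendar invite must come before the budget email, the follow-up, and the vendor quote — 3 messages forced after it.
Everything else can be placed before the calendar invite in some valid order, so the calendar invite can sit as late as position 8 − 3 = 5.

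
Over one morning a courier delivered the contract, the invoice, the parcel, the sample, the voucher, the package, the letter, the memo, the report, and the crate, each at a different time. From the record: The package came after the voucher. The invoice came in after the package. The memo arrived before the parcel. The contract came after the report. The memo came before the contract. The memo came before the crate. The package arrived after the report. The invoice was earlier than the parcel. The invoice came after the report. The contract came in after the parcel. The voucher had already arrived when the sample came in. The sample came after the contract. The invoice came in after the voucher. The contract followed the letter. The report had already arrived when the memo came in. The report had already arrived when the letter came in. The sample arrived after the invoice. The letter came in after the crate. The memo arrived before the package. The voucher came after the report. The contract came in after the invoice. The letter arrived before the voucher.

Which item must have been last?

the sample

Every other item has a chain of constraints placing it before the sample, so the sample is last.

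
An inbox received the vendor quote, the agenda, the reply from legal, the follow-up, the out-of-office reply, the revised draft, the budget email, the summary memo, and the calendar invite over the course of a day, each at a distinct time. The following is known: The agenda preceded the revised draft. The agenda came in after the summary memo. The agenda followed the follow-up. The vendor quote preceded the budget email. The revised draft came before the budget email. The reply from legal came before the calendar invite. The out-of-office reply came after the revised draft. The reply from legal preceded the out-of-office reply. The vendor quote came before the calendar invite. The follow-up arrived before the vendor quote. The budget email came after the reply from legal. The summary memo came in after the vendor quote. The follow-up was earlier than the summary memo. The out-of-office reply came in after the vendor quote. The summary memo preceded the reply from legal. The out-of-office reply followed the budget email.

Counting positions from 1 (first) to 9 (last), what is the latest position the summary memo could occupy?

The summary memo must come before the agenda, the budget email, the calendar invite, the out-of-office reply, the reply from legal, and the revised draft — 6 messages forced after it.
Everything else can be placed before the summary memo in some valid order, so the summary memo can sit as late as position 9 − 6 = 3.

3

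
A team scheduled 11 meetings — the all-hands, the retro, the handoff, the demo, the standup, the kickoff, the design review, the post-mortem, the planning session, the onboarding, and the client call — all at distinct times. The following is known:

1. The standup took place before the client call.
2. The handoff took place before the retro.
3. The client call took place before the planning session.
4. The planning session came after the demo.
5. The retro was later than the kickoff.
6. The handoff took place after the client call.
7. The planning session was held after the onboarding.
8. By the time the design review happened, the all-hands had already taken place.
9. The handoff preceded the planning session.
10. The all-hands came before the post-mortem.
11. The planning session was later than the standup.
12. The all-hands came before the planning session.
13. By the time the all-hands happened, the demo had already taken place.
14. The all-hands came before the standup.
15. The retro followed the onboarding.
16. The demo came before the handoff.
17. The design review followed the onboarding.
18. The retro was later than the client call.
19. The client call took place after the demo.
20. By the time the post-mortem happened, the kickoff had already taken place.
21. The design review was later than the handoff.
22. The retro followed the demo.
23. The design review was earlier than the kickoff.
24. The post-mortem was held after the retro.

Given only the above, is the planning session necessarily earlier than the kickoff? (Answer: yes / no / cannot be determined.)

No chain of stated constraints runs from the planning session to the kickoff, and none runs from the kickoff to the planning session either.
So the relative order of the planning session and the kickoff is not fixed by the given facts.

cannot be determined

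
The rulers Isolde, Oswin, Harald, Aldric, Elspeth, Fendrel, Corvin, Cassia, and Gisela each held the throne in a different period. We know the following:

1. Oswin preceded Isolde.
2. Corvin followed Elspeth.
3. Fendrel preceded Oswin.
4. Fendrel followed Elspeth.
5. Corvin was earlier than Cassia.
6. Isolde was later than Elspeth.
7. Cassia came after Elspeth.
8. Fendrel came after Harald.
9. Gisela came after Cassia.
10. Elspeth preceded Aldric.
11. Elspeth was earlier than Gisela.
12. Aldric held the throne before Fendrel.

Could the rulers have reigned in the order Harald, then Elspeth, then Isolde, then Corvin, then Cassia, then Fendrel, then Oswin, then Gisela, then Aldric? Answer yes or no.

The constraints require Aldric before Fendrel, but in the proposed sequence Fendrel appears ahead of Aldric. That one violation is enough.

no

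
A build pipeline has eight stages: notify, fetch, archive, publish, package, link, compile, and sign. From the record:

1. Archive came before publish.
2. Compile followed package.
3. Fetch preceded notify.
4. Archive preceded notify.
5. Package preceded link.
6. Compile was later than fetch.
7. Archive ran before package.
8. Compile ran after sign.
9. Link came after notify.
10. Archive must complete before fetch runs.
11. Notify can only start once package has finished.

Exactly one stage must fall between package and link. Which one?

Tracing the constraints gives package → notify → link, so notify sits after package and before link.
No other stage is forced both after package and before link.

notify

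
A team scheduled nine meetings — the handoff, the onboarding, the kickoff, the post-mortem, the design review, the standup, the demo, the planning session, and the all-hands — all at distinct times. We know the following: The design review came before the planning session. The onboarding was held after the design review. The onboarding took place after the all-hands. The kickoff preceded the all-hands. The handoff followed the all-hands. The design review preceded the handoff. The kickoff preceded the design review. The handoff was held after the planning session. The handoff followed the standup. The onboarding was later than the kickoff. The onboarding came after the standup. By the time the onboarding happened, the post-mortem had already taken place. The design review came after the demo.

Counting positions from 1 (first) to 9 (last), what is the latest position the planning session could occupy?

8

The planning session must come before the handoff — 1 meeting forced after it.
Everything else can be placed before the planning session in some valid order, so the planning session can sit as late as position 9 − 1 = 8.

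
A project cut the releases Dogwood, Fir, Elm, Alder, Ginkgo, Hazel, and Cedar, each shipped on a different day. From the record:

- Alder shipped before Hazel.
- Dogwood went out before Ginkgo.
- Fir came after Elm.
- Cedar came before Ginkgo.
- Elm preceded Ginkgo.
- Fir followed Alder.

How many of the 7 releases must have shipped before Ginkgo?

Directly stated before Ginkgo: Cedar, Dogwood, and Elm.
That's Cedar, Dogwood, and Elm — 3 in all.

3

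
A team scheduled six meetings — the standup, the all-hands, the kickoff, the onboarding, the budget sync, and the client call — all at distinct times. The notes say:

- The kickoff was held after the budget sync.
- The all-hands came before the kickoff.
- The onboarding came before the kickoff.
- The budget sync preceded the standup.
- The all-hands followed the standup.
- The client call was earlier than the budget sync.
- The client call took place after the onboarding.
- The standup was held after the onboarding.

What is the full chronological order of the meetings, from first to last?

the onboarding, the client call, the budget sync, the standup, the all-hands, the kickoff

The constraints fix every adjacent pair, so only one ordering works:
the onboarding → the client call → the budget sync → the standup → the all-hands → the kickoff.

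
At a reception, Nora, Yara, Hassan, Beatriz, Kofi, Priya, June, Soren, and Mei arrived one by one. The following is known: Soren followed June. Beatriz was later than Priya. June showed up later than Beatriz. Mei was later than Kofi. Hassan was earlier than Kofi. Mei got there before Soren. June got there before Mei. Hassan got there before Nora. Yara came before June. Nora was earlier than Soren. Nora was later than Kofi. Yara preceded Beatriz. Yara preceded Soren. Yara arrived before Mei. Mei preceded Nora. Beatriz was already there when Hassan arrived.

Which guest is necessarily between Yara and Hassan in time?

Beatriz

Tracing the constraints gives Yara → Beatriz → Hassan, so Beatriz sits after Yara and before Hassan.
No other guest is forced both after Yara and before Hassan.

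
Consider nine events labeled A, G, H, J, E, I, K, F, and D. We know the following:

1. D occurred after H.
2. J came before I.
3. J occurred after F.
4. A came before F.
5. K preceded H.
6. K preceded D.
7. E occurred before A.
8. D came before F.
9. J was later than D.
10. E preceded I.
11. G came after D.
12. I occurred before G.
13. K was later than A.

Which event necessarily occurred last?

Every other event has a chain of constraints placing it before G, so G is last.

G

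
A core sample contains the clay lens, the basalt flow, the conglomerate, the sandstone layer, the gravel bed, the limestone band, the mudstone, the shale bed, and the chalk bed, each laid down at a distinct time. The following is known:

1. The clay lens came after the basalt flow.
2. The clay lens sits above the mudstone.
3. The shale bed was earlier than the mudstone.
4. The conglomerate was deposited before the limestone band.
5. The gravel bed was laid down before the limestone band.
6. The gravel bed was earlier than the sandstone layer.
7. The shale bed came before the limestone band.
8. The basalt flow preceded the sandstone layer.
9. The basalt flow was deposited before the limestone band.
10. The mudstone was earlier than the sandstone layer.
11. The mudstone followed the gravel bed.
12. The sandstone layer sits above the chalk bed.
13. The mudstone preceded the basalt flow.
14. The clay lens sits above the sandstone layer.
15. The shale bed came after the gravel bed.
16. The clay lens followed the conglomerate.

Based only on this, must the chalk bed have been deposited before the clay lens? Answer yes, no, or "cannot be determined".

Chain the constraints: the chalk bed → the sandstone layer → the clay lens. Each link is directly stated, so the chalk bed comes before the clay lens.

yes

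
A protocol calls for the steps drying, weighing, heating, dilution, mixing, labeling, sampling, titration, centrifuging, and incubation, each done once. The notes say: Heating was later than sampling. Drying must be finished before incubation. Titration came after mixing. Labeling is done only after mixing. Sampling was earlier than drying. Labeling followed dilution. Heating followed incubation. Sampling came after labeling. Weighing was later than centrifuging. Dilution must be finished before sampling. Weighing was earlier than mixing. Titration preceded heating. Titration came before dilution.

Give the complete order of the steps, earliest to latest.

The constraints fix every adjacent pair, so only one ordering works:
centrifuging → weighing → mixing → titration → dilution → labeling → sampling → drying → incubation → heating.

centrifuging, weighing, mixing, titration, dilution, labeling, sampling, drying, incubation, heating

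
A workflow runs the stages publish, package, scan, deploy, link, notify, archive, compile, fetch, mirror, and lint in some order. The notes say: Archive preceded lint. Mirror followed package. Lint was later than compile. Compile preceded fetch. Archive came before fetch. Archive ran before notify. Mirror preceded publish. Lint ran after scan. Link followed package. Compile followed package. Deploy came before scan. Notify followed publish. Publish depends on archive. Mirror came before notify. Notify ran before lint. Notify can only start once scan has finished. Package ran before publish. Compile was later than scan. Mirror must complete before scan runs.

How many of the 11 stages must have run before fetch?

6

Directly stated before fetch: archive and compile.
Deploy reaches fetch via deploy → scan → compile → fetch.
Mirror reaches fetch via mirror → scan → compile → fetch.
Package reaches fetch via package → compile → fetch.
Likewise scan reaches fetch by chaining the stated constraints.
No chain forces publish (or any of the others) ahead of fetch.
That's archive, compile, deploy, mirror, package, and scan — 6 in all.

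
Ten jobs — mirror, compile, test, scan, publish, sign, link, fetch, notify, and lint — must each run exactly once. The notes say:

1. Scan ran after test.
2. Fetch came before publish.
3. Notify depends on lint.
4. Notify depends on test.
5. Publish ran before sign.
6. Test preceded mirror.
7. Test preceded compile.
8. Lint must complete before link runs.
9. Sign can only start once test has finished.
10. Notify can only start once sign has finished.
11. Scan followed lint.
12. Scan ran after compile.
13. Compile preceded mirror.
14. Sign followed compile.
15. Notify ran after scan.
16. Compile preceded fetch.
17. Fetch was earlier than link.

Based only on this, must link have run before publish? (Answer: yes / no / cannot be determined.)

cannot be determined

No chain of stated constraints runs from link to publish, and none runs from publish to link either.
So the relative order of link and publish is not fixed by the given facts.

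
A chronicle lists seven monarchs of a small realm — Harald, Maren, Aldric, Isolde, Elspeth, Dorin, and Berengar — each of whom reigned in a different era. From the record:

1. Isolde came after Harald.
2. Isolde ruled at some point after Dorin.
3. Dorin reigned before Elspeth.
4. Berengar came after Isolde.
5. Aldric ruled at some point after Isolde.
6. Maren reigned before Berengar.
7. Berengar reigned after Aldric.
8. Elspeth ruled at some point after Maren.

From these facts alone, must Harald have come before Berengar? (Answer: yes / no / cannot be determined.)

Chain the constraints: Harald → Isolde → Berengar. Each link is directly stated, so Harald comes before Berengar.

yes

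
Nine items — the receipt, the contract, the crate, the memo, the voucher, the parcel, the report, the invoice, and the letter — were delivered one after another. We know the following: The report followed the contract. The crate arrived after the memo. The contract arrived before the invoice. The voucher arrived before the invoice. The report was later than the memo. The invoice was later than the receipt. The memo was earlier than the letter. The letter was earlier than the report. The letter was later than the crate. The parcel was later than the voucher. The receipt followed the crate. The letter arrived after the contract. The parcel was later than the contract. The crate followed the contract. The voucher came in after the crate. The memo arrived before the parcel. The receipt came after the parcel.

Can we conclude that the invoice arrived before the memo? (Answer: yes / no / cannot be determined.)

no

Tracing the constraints gives the memo → the parcel → the receipt → the invoice, so the memo must come before the invoice.
That means the invoice cannot be before the memo.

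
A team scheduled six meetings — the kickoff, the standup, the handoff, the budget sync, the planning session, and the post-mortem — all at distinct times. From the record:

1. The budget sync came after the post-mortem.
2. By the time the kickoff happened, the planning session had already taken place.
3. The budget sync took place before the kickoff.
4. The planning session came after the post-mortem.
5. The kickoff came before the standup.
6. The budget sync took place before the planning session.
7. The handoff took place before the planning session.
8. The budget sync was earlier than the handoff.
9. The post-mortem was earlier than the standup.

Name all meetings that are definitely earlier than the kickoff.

the budget sync, the handoff, the planning session, the post-mortem

Directly stated before the kickoff: the budget sync and the planning session.
The handoff reaches the kickoff via the handoff → the planning session → the kickoff.
The post-mortem reaches the kickoff via the post-mortem → the planning session → the kickoff.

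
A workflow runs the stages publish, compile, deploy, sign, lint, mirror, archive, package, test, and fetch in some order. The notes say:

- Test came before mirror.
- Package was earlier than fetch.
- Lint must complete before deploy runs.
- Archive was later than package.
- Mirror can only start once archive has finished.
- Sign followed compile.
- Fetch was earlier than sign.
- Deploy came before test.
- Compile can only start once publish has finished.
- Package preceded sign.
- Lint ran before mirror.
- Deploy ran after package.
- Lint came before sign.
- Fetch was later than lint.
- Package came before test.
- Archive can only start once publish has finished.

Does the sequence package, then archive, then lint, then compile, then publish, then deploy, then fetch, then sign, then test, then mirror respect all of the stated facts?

no

The constraints require publish before compile, but in the proposed sequence compile appears ahead of publish. That one violation is enough.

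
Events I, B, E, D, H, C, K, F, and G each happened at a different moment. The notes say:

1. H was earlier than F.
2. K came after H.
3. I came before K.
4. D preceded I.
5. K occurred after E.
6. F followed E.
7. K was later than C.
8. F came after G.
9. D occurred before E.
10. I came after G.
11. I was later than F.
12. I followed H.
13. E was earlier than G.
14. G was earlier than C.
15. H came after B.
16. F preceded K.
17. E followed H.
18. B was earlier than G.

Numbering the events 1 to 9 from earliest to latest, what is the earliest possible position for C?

B, D, E, G, and H must all come before C — 5 forced predecessors.
Nothing else is forced ahead of C, so its earliest slot is position 5 + 1 = 6.

6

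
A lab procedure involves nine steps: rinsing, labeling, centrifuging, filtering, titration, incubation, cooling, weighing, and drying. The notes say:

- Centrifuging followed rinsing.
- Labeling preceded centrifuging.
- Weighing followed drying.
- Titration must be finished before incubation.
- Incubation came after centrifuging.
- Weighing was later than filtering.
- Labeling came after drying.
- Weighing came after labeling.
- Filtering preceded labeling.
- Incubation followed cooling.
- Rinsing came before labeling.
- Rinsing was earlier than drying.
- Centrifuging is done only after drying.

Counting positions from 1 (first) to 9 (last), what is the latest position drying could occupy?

5

Drying must come before centrifuging, incubation, labeling, and weighing — 4 steps forced after it.
Everything else can be placed before drying in some valid order, so drying can sit as late as position 9 − 4 = 5.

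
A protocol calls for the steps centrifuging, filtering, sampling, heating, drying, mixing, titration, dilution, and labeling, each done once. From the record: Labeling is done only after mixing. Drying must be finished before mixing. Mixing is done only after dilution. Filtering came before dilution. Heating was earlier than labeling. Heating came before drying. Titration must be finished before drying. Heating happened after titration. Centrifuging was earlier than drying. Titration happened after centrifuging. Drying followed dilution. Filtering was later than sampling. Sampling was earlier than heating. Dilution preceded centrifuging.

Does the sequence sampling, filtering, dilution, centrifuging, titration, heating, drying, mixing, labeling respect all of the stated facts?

yes

Check each stated constraint against the proposed order — e.g. dilution is ahead of mixing; sampling is ahead of heating. Every pair is in the required order; nothing is violated.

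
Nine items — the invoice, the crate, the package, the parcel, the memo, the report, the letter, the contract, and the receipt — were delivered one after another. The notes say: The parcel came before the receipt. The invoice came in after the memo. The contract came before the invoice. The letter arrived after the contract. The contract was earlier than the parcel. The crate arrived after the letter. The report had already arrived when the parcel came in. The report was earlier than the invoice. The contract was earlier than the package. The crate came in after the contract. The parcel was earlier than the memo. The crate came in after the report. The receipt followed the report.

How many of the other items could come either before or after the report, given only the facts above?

Forced after the report: the crate, the invoice, the memo, the parcel, and the receipt.
That leaves the contract, the letter, and the package with no forced order relative to the report — 3.

3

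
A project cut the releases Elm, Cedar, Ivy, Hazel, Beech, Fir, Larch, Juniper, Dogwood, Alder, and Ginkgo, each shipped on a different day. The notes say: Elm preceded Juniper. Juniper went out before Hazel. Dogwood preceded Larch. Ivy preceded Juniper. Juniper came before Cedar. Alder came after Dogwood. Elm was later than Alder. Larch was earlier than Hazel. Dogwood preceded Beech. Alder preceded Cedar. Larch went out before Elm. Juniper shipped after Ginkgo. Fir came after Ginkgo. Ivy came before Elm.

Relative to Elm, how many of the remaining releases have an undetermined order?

3

Forced before Elm: Alder, Dogwood, Ivy, and Larch; forced after Elm: Cedar, Hazel, and Juniper.
That leaves Beech, Fir, and Ginkgo with no forced order relative to Elm — 3.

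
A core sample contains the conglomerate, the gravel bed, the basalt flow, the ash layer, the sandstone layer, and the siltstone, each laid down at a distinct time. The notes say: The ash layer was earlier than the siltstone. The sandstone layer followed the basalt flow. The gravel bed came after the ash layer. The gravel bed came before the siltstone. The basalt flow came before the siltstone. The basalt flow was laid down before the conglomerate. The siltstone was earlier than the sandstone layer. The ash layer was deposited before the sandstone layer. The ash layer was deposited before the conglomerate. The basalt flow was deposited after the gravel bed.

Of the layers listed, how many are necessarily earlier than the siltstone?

3

Directly stated before the siltstone: the ash layer, the basalt flow, and the gravel bed.
That's the ash layer, the basalt flow, and the gravel bed — 3 in all.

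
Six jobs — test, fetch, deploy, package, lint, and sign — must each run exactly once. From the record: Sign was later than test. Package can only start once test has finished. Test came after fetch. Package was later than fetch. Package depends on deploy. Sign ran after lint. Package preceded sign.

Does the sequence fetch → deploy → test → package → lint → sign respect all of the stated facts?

yes

Check each stated constraint against the proposed order — e.g. fetch is ahead of package; test is ahead of sign. Every pair is in the required order; nothing is violated.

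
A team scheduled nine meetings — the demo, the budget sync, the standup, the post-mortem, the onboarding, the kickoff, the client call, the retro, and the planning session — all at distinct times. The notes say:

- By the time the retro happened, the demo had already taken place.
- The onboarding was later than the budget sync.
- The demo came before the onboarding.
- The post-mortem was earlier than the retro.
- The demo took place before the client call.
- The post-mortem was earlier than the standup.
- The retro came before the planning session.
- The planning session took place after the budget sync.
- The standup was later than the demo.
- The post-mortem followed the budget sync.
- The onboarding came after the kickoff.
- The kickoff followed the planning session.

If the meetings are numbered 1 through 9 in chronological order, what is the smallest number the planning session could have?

The budget sync, the demo, the post-mortem, and the retro must all come before the planning session — 4 forced predecessors.
Nothing else is forced ahead of the planning session, so its earliest slot is position 4 + 1 = 5.

5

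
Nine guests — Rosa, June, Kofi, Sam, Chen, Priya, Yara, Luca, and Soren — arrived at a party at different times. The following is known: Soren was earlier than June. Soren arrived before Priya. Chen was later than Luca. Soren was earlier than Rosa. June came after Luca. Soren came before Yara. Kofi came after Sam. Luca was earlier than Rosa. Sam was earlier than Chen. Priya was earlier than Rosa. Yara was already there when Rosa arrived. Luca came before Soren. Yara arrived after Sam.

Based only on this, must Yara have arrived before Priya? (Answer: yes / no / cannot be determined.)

No chain of stated constraints runs from Yara to Priya, and none runs from Priya to Yara either.
So the relative order of Yara and Priya is not fixed by the given facts.

cannot be determined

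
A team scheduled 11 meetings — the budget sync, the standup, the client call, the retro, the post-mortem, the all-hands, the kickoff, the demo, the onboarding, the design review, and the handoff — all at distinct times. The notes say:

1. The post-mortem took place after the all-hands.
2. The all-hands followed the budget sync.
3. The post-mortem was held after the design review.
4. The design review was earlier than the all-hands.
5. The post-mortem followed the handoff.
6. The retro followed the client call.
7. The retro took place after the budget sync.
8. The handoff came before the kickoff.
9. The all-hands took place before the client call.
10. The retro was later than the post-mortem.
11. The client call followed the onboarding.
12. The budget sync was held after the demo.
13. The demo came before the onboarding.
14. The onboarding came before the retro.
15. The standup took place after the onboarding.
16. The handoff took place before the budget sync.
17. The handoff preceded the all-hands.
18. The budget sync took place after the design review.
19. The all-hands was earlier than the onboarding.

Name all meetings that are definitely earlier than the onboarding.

Directly stated before the onboarding: the all-hands and the demo.
The budget sync reaches the onboarding via the budget sync → the all-hands → the onboarding.
The design review reaches the onboarding via the design review → the all-hands → the onboarding.
The handoff reaches the onboarding via the handoff → the all-hands → the onboarding.

the all-hands, the budget sync, the demo, the design review, the handoff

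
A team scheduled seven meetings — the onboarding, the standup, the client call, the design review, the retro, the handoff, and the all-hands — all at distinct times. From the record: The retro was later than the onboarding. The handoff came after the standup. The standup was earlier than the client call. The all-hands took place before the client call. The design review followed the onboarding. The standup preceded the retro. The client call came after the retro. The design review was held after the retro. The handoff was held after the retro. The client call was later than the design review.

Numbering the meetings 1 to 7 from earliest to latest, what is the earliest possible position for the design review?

4

The onboarding, the retro, and the standup must all come before the design review — 3 forced predecessors.
Nothing else is forced ahead of the design review, so its earliest slot is position 3 + 1 = 4.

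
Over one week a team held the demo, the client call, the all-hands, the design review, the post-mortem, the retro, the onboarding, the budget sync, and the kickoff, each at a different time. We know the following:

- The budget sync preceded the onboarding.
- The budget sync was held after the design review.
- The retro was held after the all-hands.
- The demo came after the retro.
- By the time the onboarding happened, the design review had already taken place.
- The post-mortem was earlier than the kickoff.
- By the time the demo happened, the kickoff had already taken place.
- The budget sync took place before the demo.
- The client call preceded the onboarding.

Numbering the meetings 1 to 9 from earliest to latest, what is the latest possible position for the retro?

The retro must come before the demo — 1 meeting forced after it.
Everything else can be placed before the retro in some valid order, so the retro can sit as late as position 9 − 1 = 8.

8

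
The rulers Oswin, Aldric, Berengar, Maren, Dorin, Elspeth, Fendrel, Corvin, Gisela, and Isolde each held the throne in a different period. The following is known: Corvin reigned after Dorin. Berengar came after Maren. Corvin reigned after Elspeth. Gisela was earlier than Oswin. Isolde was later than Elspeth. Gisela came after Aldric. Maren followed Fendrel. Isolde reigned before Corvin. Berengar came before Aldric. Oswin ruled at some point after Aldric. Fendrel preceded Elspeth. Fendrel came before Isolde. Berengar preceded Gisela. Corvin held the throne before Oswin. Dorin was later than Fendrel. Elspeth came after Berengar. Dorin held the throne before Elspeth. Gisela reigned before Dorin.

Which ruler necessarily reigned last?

Oswin

Every other ruler has a chain of constraints placing them before Oswin, so Oswin is last.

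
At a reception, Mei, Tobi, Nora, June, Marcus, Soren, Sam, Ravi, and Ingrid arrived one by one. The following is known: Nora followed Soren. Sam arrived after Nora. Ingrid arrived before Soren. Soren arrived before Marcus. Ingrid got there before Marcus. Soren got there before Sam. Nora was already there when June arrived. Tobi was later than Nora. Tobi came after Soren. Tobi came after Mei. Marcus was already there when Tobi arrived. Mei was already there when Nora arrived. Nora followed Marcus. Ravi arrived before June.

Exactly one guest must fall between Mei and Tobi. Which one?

Nora

Tracing the constraints gives Mei → Nora → Tobi, so Nora sits after Mei and before Tobi.
No other guest is forced both after Mei and before Tobi.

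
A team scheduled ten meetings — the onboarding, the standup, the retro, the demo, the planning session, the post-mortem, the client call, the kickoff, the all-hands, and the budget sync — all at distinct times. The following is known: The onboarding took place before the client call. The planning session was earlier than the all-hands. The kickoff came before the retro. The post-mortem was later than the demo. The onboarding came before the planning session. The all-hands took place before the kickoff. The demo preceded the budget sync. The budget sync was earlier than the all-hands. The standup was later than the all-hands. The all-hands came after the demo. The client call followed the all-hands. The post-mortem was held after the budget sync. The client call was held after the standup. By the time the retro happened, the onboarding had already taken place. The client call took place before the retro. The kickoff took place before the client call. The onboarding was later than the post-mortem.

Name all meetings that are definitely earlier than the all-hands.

Directly stated before the all-hands: the budget sync, the demo, and the planning session.
The onboarding reaches the all-hands via the onboarding → the planning session → the all-hands.
The post-mortem reaches the all-hands via the post-mortem → the onboarding → the planning session → the all-hands.

the budget sync, the demo, the onboarding, the planning session, the post-mortem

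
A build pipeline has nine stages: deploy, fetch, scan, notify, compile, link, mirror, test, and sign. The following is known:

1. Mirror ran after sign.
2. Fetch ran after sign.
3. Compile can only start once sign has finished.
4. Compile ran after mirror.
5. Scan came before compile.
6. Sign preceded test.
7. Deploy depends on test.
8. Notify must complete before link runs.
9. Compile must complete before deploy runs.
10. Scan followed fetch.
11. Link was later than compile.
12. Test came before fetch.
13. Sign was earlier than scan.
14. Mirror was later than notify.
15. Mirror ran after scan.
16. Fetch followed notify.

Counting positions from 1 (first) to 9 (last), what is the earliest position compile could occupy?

Fetch, mirror, notify, scan, sign, and test must all come before compile — 6 forced predecessors.
Nothing else is forced ahead of compile, so its earliest slot is position 6 + 1 = 7.

7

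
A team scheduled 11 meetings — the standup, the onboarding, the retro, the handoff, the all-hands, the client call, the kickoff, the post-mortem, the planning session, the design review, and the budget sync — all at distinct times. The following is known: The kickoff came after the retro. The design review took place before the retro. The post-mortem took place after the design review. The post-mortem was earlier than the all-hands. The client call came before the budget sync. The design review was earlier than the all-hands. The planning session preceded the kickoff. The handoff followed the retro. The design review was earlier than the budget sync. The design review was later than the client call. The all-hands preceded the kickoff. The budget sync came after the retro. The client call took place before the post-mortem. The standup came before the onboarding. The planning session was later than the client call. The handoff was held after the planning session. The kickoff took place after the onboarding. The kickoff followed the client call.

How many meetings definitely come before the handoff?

4

Directly stated before the handoff: the planning session and the retro.
The client call reaches the handoff via the client call → the planning session → the handoff.
The design review reaches the handoff via the design review → the retro → the handoff.
No chain forces the post-mortem (or any of the others) ahead of the handoff.
That's the client call, the design review, the planning session, and the retro — 4 in all.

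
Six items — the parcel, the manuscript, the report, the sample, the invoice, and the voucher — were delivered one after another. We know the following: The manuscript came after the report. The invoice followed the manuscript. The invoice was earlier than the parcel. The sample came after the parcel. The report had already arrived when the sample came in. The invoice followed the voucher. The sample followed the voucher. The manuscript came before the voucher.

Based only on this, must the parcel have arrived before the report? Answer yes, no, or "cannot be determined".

Tracing the constraints gives the report → the manuscript → the invoice → the parcel, so the report must come before the parcel.
That means the parcel cannot be before the report.

no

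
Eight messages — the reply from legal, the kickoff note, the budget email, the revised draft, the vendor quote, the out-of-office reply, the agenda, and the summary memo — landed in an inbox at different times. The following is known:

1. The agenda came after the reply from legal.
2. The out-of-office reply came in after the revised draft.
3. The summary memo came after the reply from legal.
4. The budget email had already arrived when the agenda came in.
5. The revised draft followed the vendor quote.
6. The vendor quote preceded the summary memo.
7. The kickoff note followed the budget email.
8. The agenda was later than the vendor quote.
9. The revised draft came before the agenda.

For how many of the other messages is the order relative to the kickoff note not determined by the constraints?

6

Forced before the kickoff note: the budget email.
That leaves the agenda, the out-of-office reply, the reply from legal, the revised draft, the summary memo, and the vendor quote with no forced order relative to the kickoff note — 6.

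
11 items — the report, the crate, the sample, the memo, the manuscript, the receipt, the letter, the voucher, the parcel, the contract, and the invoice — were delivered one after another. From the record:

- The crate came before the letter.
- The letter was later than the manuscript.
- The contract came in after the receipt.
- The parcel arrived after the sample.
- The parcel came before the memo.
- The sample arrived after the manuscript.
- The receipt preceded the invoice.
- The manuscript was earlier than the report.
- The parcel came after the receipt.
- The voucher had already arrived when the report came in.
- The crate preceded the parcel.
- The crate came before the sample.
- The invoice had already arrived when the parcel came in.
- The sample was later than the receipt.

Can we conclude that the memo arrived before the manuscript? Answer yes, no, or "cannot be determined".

Tracing the constraints gives the manuscript → the sample → the parcel → the memo, so the manuscript must come before the memo.
That means the memo cannot be before the manuscript.

no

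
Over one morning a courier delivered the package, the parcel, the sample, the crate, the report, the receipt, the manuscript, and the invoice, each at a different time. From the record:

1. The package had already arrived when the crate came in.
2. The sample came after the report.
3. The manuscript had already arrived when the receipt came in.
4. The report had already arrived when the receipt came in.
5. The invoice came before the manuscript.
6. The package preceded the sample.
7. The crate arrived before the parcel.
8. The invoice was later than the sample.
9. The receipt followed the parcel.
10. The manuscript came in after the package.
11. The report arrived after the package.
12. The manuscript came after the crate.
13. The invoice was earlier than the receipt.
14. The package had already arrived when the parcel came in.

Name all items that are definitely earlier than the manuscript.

the crate, the invoice, the package, the report, the sample

Directly stated before the manuscript: the crate, the invoice, and the package.
The report reaches the manuscript via the report → the sample → the invoice → the manuscript.
The sample reaches the manuscript via the sample → the invoice → the manuscript.
No chain forces the receipt (or any of the others) ahead of the manuscript.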